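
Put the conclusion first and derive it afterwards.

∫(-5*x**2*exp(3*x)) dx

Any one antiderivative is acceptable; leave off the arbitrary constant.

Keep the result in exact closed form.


The answer is -5*x**2*exp(3*x)/3 + 10*x*exp(3*x)/9 - 10*exp(3*x)/27.
Step 1. Integrate ∫(-5*x**2*exp(3*x)) dx by parts with u = x**2, dv = (-5*exp(3*x)) dx, so v = -5*exp(3*x)/3: now -5*x**2*exp(3*x)/3 + ∫(10*x*exp(3*x)/3) dx.
Step 2. Integrate ∫(10*x*exp(3*x)/3) dx by parts with u = x, dv = (10*exp(3*x)/3) dx, so v = 10*exp(3*x)/9: now -5*x**2*exp(3*x)/3 + 10*x*exp(3*x)/9 + ∫(-10*exp(3*x)/9) dx.
Step 3. Evaluate the standard form: now -5*x**2*exp(3*x)/3 + 10*x*exp(3*x)/9 - 10*exp(3*x)/27.
Answer: -5*x**2*exp(3*x)/3 + 10*x*exp(3*x)/9 - 10*exp(3*x)/27.


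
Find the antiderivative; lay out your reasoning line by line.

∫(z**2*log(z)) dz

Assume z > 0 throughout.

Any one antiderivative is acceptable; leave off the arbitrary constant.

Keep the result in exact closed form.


Step 1. Integrate ∫(z**2*log(z)) dz by parts with u = log(z), dv = (z**2) dz, so v = z**3/3 [assuming z > 0]: now z**3*log(z)/3 + ∫(-z**2/3) dz.
Step 2. Evaluate the standard form: now z**3*log(z)/3 - z**3/9.
Answer: z**3*log(z)/3 - z**3/9.


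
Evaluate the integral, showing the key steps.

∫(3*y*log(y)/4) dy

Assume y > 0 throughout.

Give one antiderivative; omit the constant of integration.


Step 1. Integrate ∫(3*y*log(y)/4) dy by parts with u = log(y), dv = (3*y/4) dy, so v = 3*y**2/8 [assuming y > 0]: now 3*y**2*log(y)/8 + ∫(-3*y/8) dy.
Step 2. Evaluate the standard form: now 3*y**2*log(y)/8 - 3*y**2/16.
Answer: 3*y**2*log(y)/8 - 3*y**2/16.


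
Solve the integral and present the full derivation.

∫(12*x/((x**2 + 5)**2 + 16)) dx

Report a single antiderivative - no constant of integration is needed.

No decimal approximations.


Step 1. Substitute u = x**2 + 5, turning ∫(12*x/((x**2 + 5)**2 + 16)) dx into ∫(6/(u**2 + 16)) du: now ∫(6/(u**2 + 16)) du.
Step 2. Evaluate the standard form: now 3*atan(u/4)/2.
Step 3. Substitute back u = x**2 + 5: now 3*atan(x**2/4 + 5/4)/2.
Answer: 3*atan(x**2/4 + 5/4)/2.


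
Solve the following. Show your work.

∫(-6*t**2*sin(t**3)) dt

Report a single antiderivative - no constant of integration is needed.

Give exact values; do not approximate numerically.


Step 1. Substitute u = t**3, turning ∫(-6*t**2*sin(t**3)) dt into ∫(-2*sin(u)) du: now ∫(-2*sin(u)) du.
Step 2. Evaluate the standard form: now 2*cos(u).
Step 3. Substitute back u = t**3: now 2*cos(t**3).
Answer: 2*cos(t**3).


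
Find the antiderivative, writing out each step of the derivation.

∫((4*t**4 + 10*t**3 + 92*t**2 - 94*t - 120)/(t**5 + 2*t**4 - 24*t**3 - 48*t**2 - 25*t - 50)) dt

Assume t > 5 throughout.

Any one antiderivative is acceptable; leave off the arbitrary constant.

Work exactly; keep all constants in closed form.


Step 1. Decompose ∫((4*t**4 + 10*t**3 + 92*t**2 - 94*t - 120)/(t**5 + 2*t**4 - 24*t**3 - 48*t**2 - 25*t - 50)) dt by partial fractions, (4*t**4 + 10*t**3 + 92*t**2 - 94*t - 120)/(t**5 + 2*t**4 - 24*t**3 - 48*t**2 - 25*t - 50) = 4/(t**2 + 1) + 5/(t + 5) - 4/(t + 2) + 3/(t - 5): now ∫(3/(t - 5)) dt + ∫(-4/(t + 2)) dt + ∫(5/(t + 5)) dt + ∫(4/(t**2 + 1)) dt.
Step 2. Evaluate the standard form [assuming t > 5]: now 3*log(t - 5) + ∫(-4/(t + 2)) dt + ∫(5/(t + 5)) dt + ∫(4/(t**2 + 1)) dt.
Step 3. Evaluate the standard form [assuming t > -5]: now 3*log(t - 5) + 5*log(t + 5) + ∫(-4/(t + 2)) dt + ∫(4/(t**2 + 1)) dt.
Step 4. Evaluate the standard form [assuming t > -2]: now 3*log(t - 5) - 4*log(t + 2) + 5*log(t + 5) + ∫(4/(t**2 + 1)) dt.
Step 5. Evaluate the standard form: now 3*log(t - 5) - 4*log(t + 2) + 5*log(t + 5) + 4*atan(t).
Answer: 3*log(t - 5) - 4*log(t + 2) + 5*log(t + 5) + 4*atan(t).


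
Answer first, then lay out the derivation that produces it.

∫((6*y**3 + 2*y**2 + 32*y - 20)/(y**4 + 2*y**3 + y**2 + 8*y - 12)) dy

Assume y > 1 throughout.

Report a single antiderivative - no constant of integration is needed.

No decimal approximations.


The answer is log(y - 1) + 5*log(y + 3) + 2*atan(y/2).
Step 1. Decompose ∫((6*y**3 + 2*y**2 + 32*y - 20)/(y**4 + 2*y**3 + y**2 + 8*y - 12)) dy by partial fractions, (6*y**3 + 2*y**2 + 32*y - 20)/(y**4 + 2*y**3 + y**2 + 8*y - 12) = 4/(y**2 + 4) + 5/(y + 3) + 1/(y - 1): now ∫(1/(y - 1)) dy + ∫(5/(y + 3)) dy + ∫(4/(y**2 + 4)) dy.
Step 2. Evaluate the standard form [assuming y > 1]: now log(y - 1) + ∫(5/(y + 3)) dy + ∫(4/(y**2 + 4)) dy.
Step 3. Evaluate the standard form [assuming y > -3]: now log(y - 1) + 5*log(y + 3) + ∫(4/(y**2 + 4)) dy.
Step 4. Evaluate the standard form: now log(y - 1) + 5*log(y + 3) + 2*atan(y/2).
Answer: log(y - 1) + 5*log(y + 3) + 2*atan(y/2).


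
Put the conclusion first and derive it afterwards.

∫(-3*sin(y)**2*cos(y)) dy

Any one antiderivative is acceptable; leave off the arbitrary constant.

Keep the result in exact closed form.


The answer is -sin(y)**3.
Step 1. Substitute u = sin(y), turning ∫(-3*sin(y)**2*cos(y)) dy into ∫(-3*u**2) du: now ∫(-3*u**2) du.
Step 2. Evaluate the standard form: now -u**3.
Step 3. Substitute back u = sin(y): now -sin(y)**3.
Answer: -sin(y)**3.


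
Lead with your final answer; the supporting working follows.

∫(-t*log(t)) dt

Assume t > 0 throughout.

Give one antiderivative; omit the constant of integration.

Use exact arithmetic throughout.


The answer is -t**2*log(t)/2 + t**2/4.
Step 1. Integrate ∫(-t*log(t)) dt by parts with u = log(t), dv = (-t) dt, so v = -t**2/2 [assuming t > 0]: now -t**2*log(t)/2 + ∫(t/2) dt.
Step 2. Evaluate the standard form: now -t**2*log(t)/2 + t**2/4.
Answer: -t**2*log(t)/2 + t**2/4.


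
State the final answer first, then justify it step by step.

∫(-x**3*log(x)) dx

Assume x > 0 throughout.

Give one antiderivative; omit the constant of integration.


The answer is -x**4*log(x)/4 + x**4/16.
Step 1. Integrate ∫(-x**3*log(x)) dx by parts with u = log(x), dv = (-x**3) dx, so v = -x**4/4 [assuming x > 0]: now -x**4*log(x)/4 + ∫(x**3/4) dx.
Step 2. Evaluate the standard form: now -x**4*log(x)/4 + x**4/16.
Answer: -x**4*log(x)/4 + x**4/16.


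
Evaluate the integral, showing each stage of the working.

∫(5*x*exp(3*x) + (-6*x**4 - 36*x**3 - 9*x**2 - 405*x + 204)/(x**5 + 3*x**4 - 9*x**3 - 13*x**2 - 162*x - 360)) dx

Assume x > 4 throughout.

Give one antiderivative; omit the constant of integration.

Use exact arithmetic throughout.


Step 1. Rewrite: now ∫(5*x*exp(3*x)) dx + ∫((-6*x**4 - 36*x**3 - 9*x**2 - 405*x + 204)/(x**5 + 3*x**4 - 9*x**3 - 13*x**2 - 162*x - 360)) dx.
Step 2. Integrate ∫(5*x*exp(3*x)) dx by parts with u = x, dv = (5*exp(3*x)) dx, so v = 5*exp(3*x)/3: now 5*x*exp(3*x)/3 + ∫((-6*x**4 - 36*x**3 - 9*x**2 - 405*x + 204)/(x**5 + 3*x**4 - 9*x**3 - 13*x**2 - 162*x - 360)) dx + ∫(-5*exp(3*x)/3) dx.
Step 3. Evaluate the standard form: now 5*x*exp(3*x)/3 - 5*exp(3*x)/9 + ∫((-6*x**4 - 36*x**3 - 9*x**2 - 405*x + 204)/(x**5 + 3*x**4 - 9*x**3 - 13*x**2 - 162*x - 360)) dx.
Step 4. Decompose ∫((-6*x**4 - 36*x**3 - 9*x**2 - 405*x + 204)/(x**5 + 3*x**4 - 9*x**3 - 13*x**2 - 162*x - 360)) dx by partial fractions, (-6*x**4 - 36*x**3 - 9*x**2 - 405*x + 204)/(x**5 + 3*x**4 - 9*x**3 - 13*x**2 - 162*x - 360) = 3/(x**2 + 9) + 3/(x + 5) - 5/(x + 2) - 4/(x - 4): now 5*x*exp(3*x)/3 - 5*exp(3*x)/9 + ∫(-4/(x - 4)) dx + ∫(-5/(x + 2)) dx + ∫(3/(x + 5)) dx + ∫(3/(x**2 + 9)) dx.
Step 5. Evaluate the standard form [assuming x > 4]: now 5*x*exp(3*x)/3 - 5*exp(3*x)/9 - 4*log(x - 4) + ∫(-5/(x + 2)) dx + ∫(3/(x + 5)) dx + ∫(3/(x**2 + 9)) dx.
Step 6. Evaluate the standard form [assuming x > -2]: now 5*x*exp(3*x)/3 - 5*exp(3*x)/9 - 4*log(x - 4) - 5*log(x + 2) + ∫(3/(x + 5)) dx + ∫(3/(x**2 + 9)) dx.
Step 7. Evaluate the standard form [assuming x > -5]: now 5*x*exp(3*x)/3 - 5*exp(3*x)/9 - 4*log(x - 4) - 5*log(x + 2) + 3*log(x + 5) + ∫(3/(x**2 + 9)) dx.
Step 8. Evaluate the standard form: now 5*x*exp(3*x)/3 - 5*exp(3*x)/9 - 4*log(x - 4) - 5*log(x + 2) + 3*log(x + 5) + atan(x/3).
Answer: 5*x*exp(3*x)/3 - 5*exp(3*x)/9 - 4*log(x - 4) - 5*log(x + 2) + 3*log(x + 5) + atan(x/3).


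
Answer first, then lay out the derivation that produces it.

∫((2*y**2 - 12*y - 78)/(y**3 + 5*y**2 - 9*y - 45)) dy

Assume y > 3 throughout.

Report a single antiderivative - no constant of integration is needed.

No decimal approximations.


The answer is -2*log(y - 3) + 2*log(y + 3) + 2*log(y + 5).
Step 1. Decompose ∫((2*y**2 - 12*y - 78)/(y**3 + 5*y**2 - 9*y - 45)) dy by partial fractions, (2*y**2 - 12*y - 78)/(y**3 + 5*y**2 - 9*y - 45) = 2/(y + 5) + 2/(y + 3) - 2/(y - 3): now ∫(-2/(y - 3)) dy + ∫(2/(y + 3)) dy + ∫(2/(y + 5)) dy.
Step 2. Evaluate the standard form [assuming y > -5]: now 2*log(y + 5) + ∫(-2/(y - 3)) dy + ∫(2/(y + 3)) dy.
Step 3. Evaluate the standard form [assuming y > -3]: now 2*log(y + 3) + 2*log(y + 5) + ∫(-2/(y - 3)) dy.
Step 4. Evaluate the standard form [assuming y > 3]: now -2*log(y - 3) + 2*log(y + 3) + 2*log(y + 5).
Answer: -2*log(y - 3) + 2*log(y + 3) + 2*log(y + 5).


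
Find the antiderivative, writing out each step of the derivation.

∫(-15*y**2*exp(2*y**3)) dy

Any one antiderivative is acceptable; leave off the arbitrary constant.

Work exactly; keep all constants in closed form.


Step 1. Substitute u = y**3, turning ∫(-15*y**2*exp(2*y**3)) dy into ∫(-5*exp(2*u)) du: now ∫(-5*exp(2*u)) du.
Step 2. Evaluate the standard form: now -5*exp(2*u)/2.
Step 3. Substitute back u = y**3: now -5*exp(2*y**3)/2.
Answer: -5*exp(2*y**3)/2.


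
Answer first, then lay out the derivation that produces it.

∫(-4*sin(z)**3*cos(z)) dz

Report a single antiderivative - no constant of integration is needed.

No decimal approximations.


The answer is -sin(z)**4.
Step 1. Substitute u = sin(z), turning ∫(-4*sin(z)**3*cos(z)) dz into ∫(-4*u**3) du: now ∫(-4*u**3) du.
Step 2. Evaluate the standard form: now -u**4.
Step 3. Substitute back u = sin(z): now -sin(z)**4.
Answer: -sin(z)**4.


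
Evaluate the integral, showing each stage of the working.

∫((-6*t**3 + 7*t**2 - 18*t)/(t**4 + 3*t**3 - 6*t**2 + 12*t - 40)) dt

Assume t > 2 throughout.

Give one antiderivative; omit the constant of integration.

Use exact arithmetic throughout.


Step 1. Decompose ∫((-6*t**3 + 7*t**2 - 18*t)/(t**4 + 3*t**3 - 6*t**2 + 12*t - 40)) dt by partial fractions, (-6*t**3 + 7*t**2 - 18*t)/(t**4 + 3*t**3 - 6*t**2 + 12*t - 40) = 2/(t**2 + 4) - 5/(t + 5) - 1/(t - 2): now ∫(-1/(t - 2)) dt + ∫(-5/(t + 5)) dt + ∫(2/(t**2 + 4)) dt.
Step 2. Evaluate the standard form [assuming t > 2]: now -log(t - 2) + ∫(-5/(t + 5)) dt + ∫(2/(t**2 + 4)) dt.
Step 3. Evaluate the standard form [assuming t > -5]: now -log(t - 2) - 5*log(t + 5) + ∫(2/(t**2 + 4)) dt.
Step 4. Evaluate the standard form: now -log(t - 2) - 5*log(t + 5) + atan(t/2).
Answer: -log(t - 2) - 5*log(t + 5) + atan(t/2).


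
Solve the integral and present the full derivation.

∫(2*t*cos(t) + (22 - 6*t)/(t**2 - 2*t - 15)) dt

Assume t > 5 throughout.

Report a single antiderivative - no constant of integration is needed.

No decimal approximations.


Step 1. Rewrite: now ∫(2*t*cos(t)) dt + ∫((22 - 6*t)/(t**2 - 2*t - 15)) dt.
Step 2. Integrate ∫(2*t*cos(t)) dt by parts with u = t, dv = (2*cos(t)) dt, so v = 2*sin(t): now 2*t*sin(t) + ∫((22 - 6*t)/(t**2 - 2*t - 15)) dt + ∫(-2*sin(t)) dt.
Step 3. Evaluate the standard form: now 2*t*sin(t) + 2*cos(t) + ∫((22 - 6*t)/(t**2 - 2*t - 15)) dt.
Step 4. Decompose ∫((22 - 6*t)/(t**2 - 2*t - 15)) dt by partial fractions, (22 - 6*t)/(t**2 - 2*t - 15) = -5/(t + 3) - 1/(t - 5): now 2*t*sin(t) + 2*cos(t) + ∫(-1/(t - 5)) dt + ∫(-5/(t + 3)) dt.
Step 5. Evaluate the standard form [assuming t > -3]: now 2*t*sin(t) - 5*log(t + 3) + 2*cos(t) + ∫(-1/(t - 5)) dt.
Step 6. Evaluate the standard form [assuming t > 5]: now 2*t*sin(t) - log(t - 5) - 5*log(t + 3) + 2*cos(t).
Answer: 2*t*sin(t) - log(t - 5) - 5*log(t + 3) + 2*cos(t).


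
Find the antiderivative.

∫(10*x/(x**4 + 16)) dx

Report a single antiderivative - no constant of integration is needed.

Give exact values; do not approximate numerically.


Answer: 5*atan(x**2/4)/4.


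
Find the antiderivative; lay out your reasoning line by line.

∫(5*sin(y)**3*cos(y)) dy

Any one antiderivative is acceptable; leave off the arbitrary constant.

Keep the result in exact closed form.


Step 1. Substitute u = sin(y), turning ∫(5*sin(y)**3*cos(y)) dy into ∫(5*u**3) du: now ∫(5*u**3) du.
Step 2. Evaluate the standard form: now 5*u**4/4.
Step 3. Substitute back u = sin(y): now 5*sin(y)**4/4.
Answer: 5*sin(y)**4/4.


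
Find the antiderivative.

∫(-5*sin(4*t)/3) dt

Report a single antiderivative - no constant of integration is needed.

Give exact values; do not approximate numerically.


Answer: 5*cos(4*t)/12.


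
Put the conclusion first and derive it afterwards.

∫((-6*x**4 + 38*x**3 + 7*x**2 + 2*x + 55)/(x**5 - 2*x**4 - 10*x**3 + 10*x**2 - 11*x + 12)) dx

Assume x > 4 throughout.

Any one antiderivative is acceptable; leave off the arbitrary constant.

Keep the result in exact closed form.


The answer is 3*log(x - 4) - 4*log(x - 1) - 5*log(x + 3) + 3*atan(x).
Step 1. Decompose ∫((-6*x**4 + 38*x**3 + 7*x**2 + 2*x + 55)/(x**5 - 2*x**4 - 10*x**3 + 10*x**2 - 11*x + 12)) dx by partial fractions, (-6*x**4 + 38*x**3 + 7*x**2 + 2*x + 55)/(x**5 - 2*x**4 - 10*x**3 + 10*x**2 - 11*x + 12) = 3/(x**2 + 1) - 5/(x + 3) - 4/(x - 1) + 3/(x - 4): now ∫(3/(x - 4)) dx + ∫(-4/(x - 1)) dx + ∫(-5/(x + 3)) dx + ∫(3/(x**2 + 1)) dx.
Step 2. Evaluate the standard form [assuming x > 4]: now 3*log(x - 4) + ∫(-4/(x - 1)) dx + ∫(-5/(x + 3)) dx + ∫(3/(x**2 + 1)) dx.
Step 3. Evaluate the standard form [assuming x > -3]: now 3*log(x - 4) - 5*log(x + 3) + ∫(-4/(x - 1)) dx + ∫(3/(x**2 + 1)) dx.
Step 4. Evaluate the standard form [assuming x > 1]: now 3*log(x - 4) - 4*log(x - 1) - 5*log(x + 3) + ∫(3/(x**2 + 1)) dx.
Step 5. Evaluate the standard form: now 3*log(x - 4) - 4*log(x - 1) - 5*log(x + 3) + 3*atan(x).
Answer: 3*log(x - 4) - 4*log(x - 1) - 5*log(x + 3) + 3*atan(x).


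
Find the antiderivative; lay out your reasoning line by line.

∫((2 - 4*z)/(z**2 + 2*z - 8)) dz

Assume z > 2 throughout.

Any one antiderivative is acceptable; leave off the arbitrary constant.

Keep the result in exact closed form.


Step 1. Decompose ∫((2 - 4*z)/(z**2 + 2*z - 8)) dz by partial fractions, (2 - 4*z)/(z**2 + 2*z - 8) = -3/(z + 4) - 1/(z - 2): now ∫(-1/(z - 2)) dz + ∫(-3/(z + 4)) dz.
Step 2. Evaluate the standard form [assuming z > -4]: now -3*log(z + 4) + ∫(-1/(z - 2)) dz.
Step 3. Evaluate the standard form [assuming z > 2]: now -log(z - 2) - 3*log(z + 4).
Answer: -log(z - 2) - 3*log(z + 4).


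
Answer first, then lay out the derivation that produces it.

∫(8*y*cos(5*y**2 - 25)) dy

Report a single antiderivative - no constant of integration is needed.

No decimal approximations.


The answer is 4*sin(5*y**2 - 25)/5.
Step 1. Substitute u = y**2 - 5, turning ∫(8*y*cos(5*y**2 - 25)) dy into ∫(4*cos(5*u)) du: now ∫(4*cos(5*u)) du.
Step 2. Evaluate the standard form: now 4*sin(5*u)/5.
Step 3. Substitute back u = y**2 - 5: now 4*sin(5*y**2 - 25)/5.
Answer: 4*sin(5*y**2 - 25)/5.


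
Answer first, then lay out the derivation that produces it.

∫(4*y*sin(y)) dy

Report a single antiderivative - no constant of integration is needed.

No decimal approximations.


The answer is -4*y*cos(y) + 4*sin(y).
Step 1. Integrate ∫(4*y*sin(y)) dy by parts with u = y, dv = (4*sin(y)) dy, so v = -4*cos(y): now -4*y*cos(y) + ∫(4*cos(y)) dy.
Step 2. Evaluate the standard form: now -4*y*cos(y) + 4*sin(y).
Answer: -4*y*cos(y) + 4*sin(y).


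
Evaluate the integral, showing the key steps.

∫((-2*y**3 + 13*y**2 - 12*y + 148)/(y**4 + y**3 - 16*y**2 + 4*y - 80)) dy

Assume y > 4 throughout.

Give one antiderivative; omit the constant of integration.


Step 1. Decompose ∫((-2*y**3 + 13*y**2 - 12*y + 148)/(y**4 + y**3 - 16*y**2 + 4*y - 80)) dy by partial fractions, (-2*y**3 + 13*y**2 - 12*y + 148)/(y**4 + y**3 - 16*y**2 + 4*y - 80) = -4/(y**2 + 4) - 3/(y + 5) + 1/(y - 4): now ∫(1/(y - 4)) dy + ∫(-3/(y + 5)) dy + ∫(-4/(y**2 + 4)) dy.
Step 2. Evaluate the standard form [assuming y > -5]: now -3*log(y + 5) + ∫(1/(y - 4)) dy + ∫(-4/(y**2 + 4)) dy.
Step 3. Evaluate the standard form [assuming y > 4]: now log(y - 4) - 3*log(y + 5) + ∫(-4/(y**2 + 4)) dy.
Step 4. Evaluate the standard form: now log(y - 4) - 3*log(y + 5) - 2*atan(y/2).
Answer: log(y - 4) - 3*log(y + 5) - 2*atan(y/2).


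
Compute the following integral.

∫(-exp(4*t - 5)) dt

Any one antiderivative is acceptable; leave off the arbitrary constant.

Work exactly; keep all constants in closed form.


Answer: -exp(4*t - 5)/4.


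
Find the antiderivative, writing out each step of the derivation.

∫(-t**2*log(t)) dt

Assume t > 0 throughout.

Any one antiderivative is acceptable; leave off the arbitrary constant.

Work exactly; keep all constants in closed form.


Step 1. Integrate ∫(-t**2*log(t)) dt by parts with u = log(t), dv = (-t**2) dt, so v = -t**3/3 [assuming t > 0]: now -t**3*log(t)/3 + ∫(t**2/3) dt.
Step 2. Evaluate the standard form: now -t**3*log(t)/3 + t**3/9.
Answer: -t**3*log(t)/3 + t**3/9.


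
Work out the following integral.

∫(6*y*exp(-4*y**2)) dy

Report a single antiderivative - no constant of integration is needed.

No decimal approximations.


Answer: -3*exp(-4*y**2)/4.


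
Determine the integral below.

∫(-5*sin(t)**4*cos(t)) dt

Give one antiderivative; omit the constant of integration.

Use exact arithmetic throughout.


Answer: -sin(t)**5.


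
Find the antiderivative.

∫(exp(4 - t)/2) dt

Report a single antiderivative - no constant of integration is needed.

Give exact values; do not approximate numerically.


Answer: -exp(4 - t)/2.


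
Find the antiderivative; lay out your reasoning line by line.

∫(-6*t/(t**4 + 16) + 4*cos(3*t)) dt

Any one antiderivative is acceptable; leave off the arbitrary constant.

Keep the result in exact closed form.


Step 1. Rewrite: now ∫(-6*t/(t**4 + 16)) dt + ∫(4*cos(3*t)) dt.
Step 2. Evaluate the standard form: now 4*sin(3*t)/3 + ∫(-6*t/(t**4 + 16)) dt.
Step 3. Substitute u = t**2, turning ∫(-6*t/(t**4 + 16)) dt into ∫(-3/(u**2 + 16)) du: now 4*sin(3*t)/3 + ∫(-3/(u**2 + 16)) du.
Step 4. Evaluate the standard form: now 4*sin(3*t)/3 - 3*atan(u/4)/4.
Step 5. Substitute back u = t**2: now 4*sin(3*t)/3 - 3*atan(t**2/4)/4.
Answer: 4*sin(3*t)/3 - 3*atan(t**2/4)/4.


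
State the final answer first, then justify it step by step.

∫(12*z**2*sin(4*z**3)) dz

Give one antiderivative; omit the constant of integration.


The answer is -cos(4*z**3).
Step 1. Substitute u = z**3, turning ∫(12*z**2*sin(4*z**3)) dz into ∫(4*sin(4*u)) du: now ∫(4*sin(4*u)) du.
Step 2. Evaluate the standard form: now -cos(4*u).
Step 3. Substitute back u = z**3: now -cos(4*z**3).
Answer: -cos(4*z**3).


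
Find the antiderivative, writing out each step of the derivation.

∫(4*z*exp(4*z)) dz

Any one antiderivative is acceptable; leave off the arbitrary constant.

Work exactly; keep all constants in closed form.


Step 1. Integrate ∫(4*z*exp(4*z)) dz by parts with u = z, dv = (4*exp(4*z)) dz, so v = exp(4*z): now z*exp(4*z) + ∫(-exp(4*z)) dz.
Step 2. Evaluate the standard form: now z*exp(4*z) - exp(4*z)/4.
Answer: z*exp(4*z) - exp(4*z)/4.


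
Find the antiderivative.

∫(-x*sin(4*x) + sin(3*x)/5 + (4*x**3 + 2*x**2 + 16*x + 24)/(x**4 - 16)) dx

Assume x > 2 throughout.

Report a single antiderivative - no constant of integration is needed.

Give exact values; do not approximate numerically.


Answer: x*cos(4*x)/4 + 3*log(x - 2) + log(x + 2) - sin(4*x)/16 - cos(3*x)/15 - atan(x/2).


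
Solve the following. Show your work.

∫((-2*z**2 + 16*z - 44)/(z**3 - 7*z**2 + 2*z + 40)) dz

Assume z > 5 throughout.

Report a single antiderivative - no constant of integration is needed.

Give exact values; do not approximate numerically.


Step 1. Decompose ∫((-2*z**2 + 16*z - 44)/(z**3 - 7*z**2 + 2*z + 40)) dz by partial fractions, (-2*z**2 + 16*z - 44)/(z**3 - 7*z**2 + 2*z + 40) = -2/(z + 2) + 2/(z - 4) - 2/(z - 5): now ∫(-2/(z - 5)) dz + ∫(2/(z - 4)) dz + ∫(-2/(z + 2)) dz.
Step 2. Evaluate the standard form [assuming z > -2]: now -2*log(z + 2) + ∫(-2/(z - 5)) dz + ∫(2/(z - 4)) dz.
Step 3. Evaluate the standard form [assuming z > 4]: now 2*log(z - 4) - 2*log(z + 2) + ∫(-2/(z - 5)) dz.
Step 4. Evaluate the standard form [assuming z > 5]: now -2*log(z - 5) + 2*log(z - 4) - 2*log(z + 2).
Answer: -2*log(z - 5) + 2*log(z - 4) - 2*log(z + 2).


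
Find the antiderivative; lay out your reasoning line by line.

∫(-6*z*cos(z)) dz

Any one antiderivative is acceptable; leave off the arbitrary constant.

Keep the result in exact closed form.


Step 1. Integrate ∫(-6*z*cos(z)) dz by parts with u = z, dv = (-6*cos(z)) dz, so v = -6*sin(z): now -6*z*sin(z) + ∫(6*sin(z)) dz.
Step 2. Evaluate the standard form: now -6*z*sin(z) - 6*cos(z).
Answer: -6*z*sin(z) - 6*cos(z).


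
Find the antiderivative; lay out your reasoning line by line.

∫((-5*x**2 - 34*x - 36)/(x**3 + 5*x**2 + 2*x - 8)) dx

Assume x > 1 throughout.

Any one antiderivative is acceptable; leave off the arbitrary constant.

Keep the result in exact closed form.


Step 1. Decompose ∫((-5*x**2 - 34*x - 36)/(x**3 + 5*x**2 + 2*x - 8)) dx by partial fractions, (-5*x**2 - 34*x - 36)/(x**3 + 5*x**2 + 2*x - 8) = 2/(x + 4) - 2/(x + 2) - 5/(x - 1): now ∫(-5/(x - 1)) dx + ∫(-2/(x + 2)) dx + ∫(2/(x + 4)) dx.
Step 2. Evaluate the standard form [assuming x > -2]: now -2*log(x + 2) + ∫(-5/(x - 1)) dx + ∫(2/(x + 4)) dx.
Step 3. Evaluate the standard form [assuming x > -4]: now -2*log(x + 2) + 2*log(x + 4) + ∫(-5/(x - 1)) dx.
Step 4. Evaluate the standard form [assuming x > 1]: now -5*log(x - 1) - 2*log(x + 2) + 2*log(x + 4).
Answer: -5*log(x - 1) - 2*log(x + 2) + 2*log(x + 4).


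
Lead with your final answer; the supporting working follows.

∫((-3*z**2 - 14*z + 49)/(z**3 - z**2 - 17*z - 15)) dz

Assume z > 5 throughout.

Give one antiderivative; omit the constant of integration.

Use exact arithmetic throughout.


The answer is -2*log(z - 5) - 5*log(z + 1) + 4*log(z + 3).
Step 1. Decompose ∫((-3*z**2 - 14*z + 49)/(z**3 - z**2 - 17*z - 15)) dz by partial fractions, (-3*z**2 - 14*z + 49)/(z**3 - z**2 - 17*z - 15) = 4/(z + 3) - 5/(z + 1) - 2/(z - 5): now ∫(-2/(z - 5)) dz + ∫(-5/(z + 1)) dz + ∫(4/(z + 3)) dz.
Step 2. Evaluate the standard form [assuming z > -3]: now 4*log(z + 3) + ∫(-2/(z - 5)) dz + ∫(-5/(z + 1)) dz.
Step 3. Evaluate the standard form [assuming z > 5]: now -2*log(z - 5) + 4*log(z + 3) + ∫(-5/(z + 1)) dz.
Step 4. Evaluate the standard form [assuming z > -1]: now -2*log(z - 5) - 5*log(z + 1) + 4*log(z + 3).
Answer: -2*log(z - 5) - 5*log(z + 1) + 4*log(z + 3).


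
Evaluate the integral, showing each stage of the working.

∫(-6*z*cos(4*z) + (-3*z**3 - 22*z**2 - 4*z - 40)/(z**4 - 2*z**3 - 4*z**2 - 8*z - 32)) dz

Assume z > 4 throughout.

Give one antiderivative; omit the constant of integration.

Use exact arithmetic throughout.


Step 1. Rewrite: now ∫(-6*z*cos(4*z)) dz + ∫((-3*z**3 - 22*z**2 - 4*z - 40)/(z**4 - 2*z**3 - 4*z**2 - 8*z - 32)) dz.
Step 2. Integrate ∫(-6*z*cos(4*z)) dz by parts with u = z, dv = (-6*cos(4*z)) dz, so v = -3*sin(4*z)/2: now -3*z*sin(4*z)/2 + ∫((-3*z**3 - 22*z**2 - 4*z - 40)/(z**4 - 2*z**3 - 4*z**2 - 8*z - 32)) dz + ∫(3*sin(4*z)/2) dz.
Step 3. Evaluate the standard form: now -3*z*sin(4*z)/2 - 3*cos(4*z)/8 + ∫((-3*z**3 - 22*z**2 - 4*z - 40)/(z**4 - 2*z**3 - 4*z**2 - 8*z - 32)) dz.
Step 4. Decompose ∫((-3*z**3 - 22*z**2 - 4*z - 40)/(z**4 - 2*z**3 - 4*z**2 - 8*z - 32)) dz by partial fractions, (-3*z**3 - 22*z**2 - 4*z - 40)/(z**4 - 2*z**3 - 4*z**2 - 8*z - 32) = -4/(z**2 + 4) + 2/(z + 2) - 5/(z - 4): now -3*z*sin(4*z)/2 - 3*cos(4*z)/8 + ∫(-5/(z - 4)) dz + ∫(2/(z + 2)) dz + ∫(-4/(z**2 + 4)) dz.
Step 5. Evaluate the standard form [assuming z > -2]: now -3*z*sin(4*z)/2 + 2*log(z + 2) - 3*cos(4*z)/8 + ∫(-5/(z - 4)) dz + ∫(-4/(z**2 + 4)) dz.
Step 6. Evaluate the standard form [assuming z > 4]: now -3*z*sin(4*z)/2 - 5*log(z - 4) + 2*log(z + 2) - 3*cos(4*z)/8 + ∫(-4/(z**2 + 4)) dz.
Step 7. Evaluate the standard form: now -3*z*sin(4*z)/2 - 5*log(z - 4) + 2*log(z + 2) - 3*cos(4*z)/8 - 2*atan(z/2).
Answer: -3*z*sin(4*z)/2 - 5*log(z - 4) + 2*log(z + 2) - 3*cos(4*z)/8 - 2*atan(z/2).


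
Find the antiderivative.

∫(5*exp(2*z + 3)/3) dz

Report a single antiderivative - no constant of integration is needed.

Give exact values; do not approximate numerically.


Answer: 5*exp(2*z + 3)/6.


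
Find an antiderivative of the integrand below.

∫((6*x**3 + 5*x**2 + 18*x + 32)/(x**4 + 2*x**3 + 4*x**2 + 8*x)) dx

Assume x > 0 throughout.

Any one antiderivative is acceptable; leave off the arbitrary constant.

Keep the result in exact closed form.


Answer: 4*log(x) + 2*log(x + 2) - 3*atan(x/2)/2.


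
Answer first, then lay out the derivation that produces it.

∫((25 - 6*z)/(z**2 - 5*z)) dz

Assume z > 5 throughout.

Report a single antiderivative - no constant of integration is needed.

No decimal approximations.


The answer is -5*log(z) - log(z - 5).
Step 1. Decompose ∫((25 - 6*z)/(z**2 - 5*z)) dz by partial fractions, (25 - 6*z)/(z**2 - 5*z) = -1/(z - 5) - 5/z: now ∫(-5/z) dz + ∫(-1/(z - 5)) dz.
Step 2. Evaluate the standard form [assuming z > 5]: now -log(z - 5) + ∫(-5/z) dz.
Step 3. Evaluate the standard form [assuming z > 0]: now -5*log(z) - log(z - 5).
Answer: -5*log(z) - log(z - 5).


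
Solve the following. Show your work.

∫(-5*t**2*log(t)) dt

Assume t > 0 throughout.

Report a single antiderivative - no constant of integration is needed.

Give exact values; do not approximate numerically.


Step 1. Integrate ∫(-5*t**2*log(t)) dt by parts with u = log(t), dv = (-5*t**2) dt, so v = -5*t**3/3 [assuming t > 0]: now -5*t**3*log(t)/3 + ∫(5*t**2/3) dt.
Step 2. Evaluate the standard form: now -5*t**3*log(t)/3 + 5*t**3/9.
Answer: -5*t**3*log(t)/3 + 5*t**3/9.


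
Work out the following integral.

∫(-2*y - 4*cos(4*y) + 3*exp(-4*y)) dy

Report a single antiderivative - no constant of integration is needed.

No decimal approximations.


Answer: -y**2 - sin(4*y) - 3*exp(-4*y)/4.


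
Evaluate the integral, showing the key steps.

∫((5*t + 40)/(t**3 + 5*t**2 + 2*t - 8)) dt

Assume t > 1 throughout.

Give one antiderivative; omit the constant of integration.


Step 1. Decompose ∫((5*t + 40)/(t**3 + 5*t**2 + 2*t - 8)) dt by partial fractions, (5*t + 40)/(t**3 + 5*t**2 + 2*t - 8) = 2/(t + 4) - 5/(t + 2) + 3/(t - 1): now ∫(3/(t - 1)) dt + ∫(-5/(t + 2)) dt + ∫(2/(t + 4)) dt.
Step 2. Evaluate the standard form [assuming t > -2]: now -5*log(t + 2) + ∫(3/(t - 1)) dt + ∫(2/(t + 4)) dt.
Step 3. Evaluate the standard form [assuming t > -4]: now -5*log(t + 2) + 2*log(t + 4) + ∫(3/(t - 1)) dt.
Step 4. Evaluate the standard form [assuming t > 1]: now 3*log(t - 1) - 5*log(t + 2) + 2*log(t + 4).
Answer: 3*log(t - 1) - 5*log(t + 2) + 2*log(t + 4).


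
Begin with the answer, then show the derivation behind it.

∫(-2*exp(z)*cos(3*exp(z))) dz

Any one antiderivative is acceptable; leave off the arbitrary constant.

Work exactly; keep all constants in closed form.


The answer is -2*sin(3*exp(z))/3.
Step 1. Substitute u = exp(z), turning ∫(-2*exp(z)*cos(3*exp(z))) dz into ∫(-2*cos(3*u)) du: now ∫(-2*cos(3*u)) du.
Step 2. Evaluate the standard form: now -2*sin(3*u)/3.
Step 3. Substitute back u = exp(z): now -2*sin(3*exp(z))/3.
Answer: -2*sin(3*exp(z))/3.


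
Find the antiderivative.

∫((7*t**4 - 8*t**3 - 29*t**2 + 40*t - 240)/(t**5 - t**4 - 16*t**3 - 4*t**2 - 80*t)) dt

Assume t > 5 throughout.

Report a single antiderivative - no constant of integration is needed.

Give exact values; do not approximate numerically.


Answer: 3*log(t) + 2*log(t - 5) + 2*log(t + 4) - 3*atan(t/2)/2.


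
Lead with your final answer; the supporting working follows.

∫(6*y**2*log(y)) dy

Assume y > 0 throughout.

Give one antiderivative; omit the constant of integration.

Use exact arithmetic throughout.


The answer is 2*y**3*log(y) - 2*y**3/3.
Step 1. Integrate ∫(6*y**2*log(y)) dy by parts with u = log(y), dv = (6*y**2) dy, so v = 2*y**3 [assuming y > 0]: now 2*y**3*log(y) + ∫(-2*y**2) dy.
Step 2. Evaluate the standard form: now 2*y**3*log(y) - 2*y**3/3.
Answer: 2*y**3*log(y) - 2*y**3/3.


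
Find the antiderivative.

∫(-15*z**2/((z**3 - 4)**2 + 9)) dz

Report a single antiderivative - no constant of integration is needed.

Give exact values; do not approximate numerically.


Answer: -5*atan(z**3/3 - 4/3)/3.


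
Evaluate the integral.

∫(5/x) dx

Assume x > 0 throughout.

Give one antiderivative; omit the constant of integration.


Answer: 5*log(x).


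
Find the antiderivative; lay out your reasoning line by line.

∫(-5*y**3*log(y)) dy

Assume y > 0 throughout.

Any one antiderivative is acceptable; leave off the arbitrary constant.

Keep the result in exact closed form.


Step 1. Integrate ∫(-5*y**3*log(y)) dy by parts with u = log(y), dv = (-5*y**3) dy, so v = -5*y**4/4 [assuming y > 0]: now -5*y**4*log(y)/4 + ∫(5*y**3/4) dy.
Step 2. Evaluate the standard form: now -5*y**4*log(y)/4 + 5*y**4/16.
Answer: -5*y**4*log(y)/4 + 5*y**4/16.


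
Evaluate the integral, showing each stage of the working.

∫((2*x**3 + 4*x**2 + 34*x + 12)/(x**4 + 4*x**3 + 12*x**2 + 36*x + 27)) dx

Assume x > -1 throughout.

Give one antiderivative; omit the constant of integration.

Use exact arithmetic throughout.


Step 1. Decompose ∫((2*x**3 + 4*x**2 + 34*x + 12)/(x**4 + 4*x**3 + 12*x**2 + 36*x + 27)) dx by partial fractions, (2*x**3 + 4*x**2 + 34*x + 12)/(x**4 + 4*x**3 + 12*x**2 + 36*x + 27) = 4/(x**2 + 9) + 3/(x + 3) - 1/(x + 1): now ∫(-1/(x + 1)) dx + ∫(3/(x + 3)) dx + ∫(4/(x**2 + 9)) dx.
Step 2. Evaluate the standard form [assuming x > -3]: now 3*log(x + 3) + ∫(-1/(x + 1)) dx + ∫(4/(x**2 + 9)) dx.
Step 3. Evaluate the standard form [assuming x > -1]: now -log(x + 1) + 3*log(x + 3) + ∫(4/(x**2 + 9)) dx.
Step 4. Evaluate the standard form: now -log(x + 1) + 3*log(x + 3) + 4*atan(x/3)/3.
Answer: -log(x + 1) + 3*log(x + 3) + 4*atan(x/3)/3.


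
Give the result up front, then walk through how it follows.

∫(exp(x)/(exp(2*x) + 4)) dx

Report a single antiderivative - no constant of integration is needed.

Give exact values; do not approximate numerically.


The answer is atan(exp(x)/2)/2.
Step 1. Substitute u = exp(x), turning ∫(exp(x)/(exp(2*x) + 4)) dx into ∫(1/(u**2 + 4)) du: now ∫(1/(u**2 + 4)) du.
Step 2. Evaluate the standard form: now atan(u/2)/2.
Step 3. Substitute back u = exp(x): now atan(exp(x)/2)/2.
Answer: atan(exp(x)/2)/2.


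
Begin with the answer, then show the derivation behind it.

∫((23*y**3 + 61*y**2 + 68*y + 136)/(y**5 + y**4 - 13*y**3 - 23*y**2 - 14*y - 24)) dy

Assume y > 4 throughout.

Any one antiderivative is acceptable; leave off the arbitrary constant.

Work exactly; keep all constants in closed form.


The answer is 4*log(y - 4) - 2*log(y + 2) - 2*log(y + 3) - 3*atan(y).
Step 1. Decompose ∫((23*y**3 + 61*y**2 + 68*y + 136)/(y**5 + y**4 - 13*y**3 - 23*y**2 - 14*y - 24)) dy by partial fractions, (23*y**3 + 61*y**2 + 68*y + 136)/(y**5 + y**4 - 13*y**3 - 23*y**2 - 14*y - 24) = -3/(y**2 + 1) - 2/(y + 3) - 2/(y + 2) + 4/(y - 4): now ∫(4/(y - 4)) dy + ∫(-2/(y + 2)) dy + ∫(-2/(y + 3)) dy + ∫(-3/(y**2 + 1)) dy.
Step 2. Evaluate the standard form [assuming y > 4]: now 4*log(y - 4) + ∫(-2/(y + 2)) dy + ∫(-2/(y + 3)) dy + ∫(-3/(y**2 + 1)) dy.
Step 3. Evaluate the standard form [assuming y > -2]: now 4*log(y - 4) - 2*log(y + 2) + ∫(-2/(y + 3)) dy + ∫(-3/(y**2 + 1)) dy.
Step 4. Evaluate the standard form [assuming y > -3]: now 4*log(y - 4) - 2*log(y + 2) - 2*log(y + 3) + ∫(-3/(y**2 + 1)) dy.
Step 5. Evaluate the standard form: now 4*log(y - 4) - 2*log(y + 2) - 2*log(y + 3) - 3*atan(y).
Answer: 4*log(y - 4) - 2*log(y + 2) - 2*log(y + 3) - 3*atan(y).


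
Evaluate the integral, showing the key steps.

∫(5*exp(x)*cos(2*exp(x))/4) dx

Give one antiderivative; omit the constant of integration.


Step 1. Substitute u = exp(x), turning ∫(5*exp(x)*cos(2*exp(x))/4) dx into ∫(5*cos(2*u)/4) du: now ∫(5*cos(2*u)/4) du.
Step 2. Evaluate the standard form: now 5*sin(2*u)/8.
Step 3. Substitute back u = exp(x): now 5*sin(2*exp(x))/8.
Answer: 5*sin(2*exp(x))/8.


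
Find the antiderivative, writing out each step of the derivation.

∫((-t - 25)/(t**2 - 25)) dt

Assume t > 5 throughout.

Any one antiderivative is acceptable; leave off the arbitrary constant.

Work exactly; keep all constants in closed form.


Step 1. Decompose ∫((-t - 25)/(t**2 - 25)) dt by partial fractions, (-t - 25)/(t**2 - 25) = 2/(t + 5) - 3/(t - 5): now ∫(-3/(t - 5)) dt + ∫(2/(t + 5)) dt.
Step 2. Evaluate the standard form [assuming t > 5]: now -3*log(t - 5) + ∫(2/(t + 5)) dt.
Step 3. Evaluate the standard form [assuming t > -5]: now -3*log(t - 5) + 2*log(t + 5).
Answer: -3*log(t - 5) + 2*log(t + 5).


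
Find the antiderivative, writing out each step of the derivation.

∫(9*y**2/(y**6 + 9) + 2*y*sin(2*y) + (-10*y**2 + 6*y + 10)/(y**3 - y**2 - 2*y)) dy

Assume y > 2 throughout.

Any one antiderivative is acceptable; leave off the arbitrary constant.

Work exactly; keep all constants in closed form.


Step 1. Rewrite: now ∫(2*y*sin(2*y)) dy + ∫(9*y**2/(y**6 + 9)) dy + ∫((-10*y**2 + 6*y + 10)/(y**3 - y**2 - 2*y)) dy.
Step 2. Substitute u = y**3, turning ∫(9*y**2/(y**6 + 9)) dy into ∫(3/(u**2 + 9)) du: now ∫(2*y*sin(2*y)) dy + ∫((-10*y**2 + 6*y + 10)/(y**3 - y**2 - 2*y)) dy + ∫(3/(u**2 + 9)) du.
Step 3. Evaluate the standard form: now atan(u/3) + ∫(2*y*sin(2*y)) dy + ∫((-10*y**2 + 6*y + 10)/(y**3 - y**2 - 2*y)) dy.
Step 4. Substitute back u = y**3: now atan(y**3/3) + ∫(2*y*sin(2*y)) dy + ∫((-10*y**2 + 6*y + 10)/(y**3 - y**2 - 2*y)) dy.
Step 5. Decompose ∫((-10*y**2 + 6*y + 10)/(y**3 - y**2 - 2*y)) dy by partial fractions, (-10*y**2 + 6*y + 10)/(y**3 - y**2 - 2*y) = -2/(y + 1) - 3/(y - 2) - 5/y: now atan(y**3/3) + ∫(-5/y) dy + ∫(2*y*sin(2*y)) dy + ∫(-3/(y - 2)) dy + ∫(-2/(y + 1)) dy.
Step 6. Evaluate the standard form [assuming y > 0]: now -5*log(y) + atan(y**3/3) + ∫(2*y*sin(2*y)) dy + ∫(-3/(y - 2)) dy + ∫(-2/(y + 1)) dy.
Step 7. Evaluate the standard form [assuming y > 2]: now -5*log(y) - 3*log(y - 2) + atan(y**3/3) + ∫(2*y*sin(2*y)) dy + ∫(-2/(y + 1)) dy.
Step 8. Evaluate the standard form [assuming y > -1]: now -5*log(y) - 3*log(y - 2) - 2*log(y + 1) + atan(y**3/3) + ∫(2*y*sin(2*y)) dy.
Step 9. Integrate ∫(2*y*sin(2*y)) dy by parts with u = y, dv = (2*sin(2*y)) dy, so v = -cos(2*y): now -y*cos(2*y) - 5*log(y) - 3*log(y - 2) - 2*log(y + 1) + atan(y**3/3) + ∫(cos(2*y)) dy.
Step 10. Evaluate the standard form: now -y*cos(2*y) - 5*log(y) - 3*log(y - 2) - 2*log(y + 1) + sin(2*y)/2 + atan(y**3/3).
Answer: -y*cos(2*y) - 5*log(y) - 3*log(y - 2) - 2*log(y + 1) + sin(2*y)/2 + atan(y**3/3).


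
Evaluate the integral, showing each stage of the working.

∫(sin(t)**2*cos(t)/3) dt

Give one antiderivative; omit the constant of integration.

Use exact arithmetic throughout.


Step 1. Substitute u = sin(t), turning ∫(sin(t)**2*cos(t)/3) dt into ∫(u**2/3) du: now ∫(u**2/3) du.
Step 2. Evaluate the standard form: now u**3/9.
Step 3. Substitute back u = sin(t): now sin(t)**3/9.
Answer: sin(t)**3/9.


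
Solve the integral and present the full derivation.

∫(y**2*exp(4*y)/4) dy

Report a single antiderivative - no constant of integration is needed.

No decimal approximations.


Step 1. Integrate ∫(y**2*exp(4*y)/4) dy by parts with u = y**2, dv = (exp(4*y)/4) dy, so v = exp(4*y)/16: now y**2*exp(4*y)/16 + ∫(-y*exp(4*y)/8) dy.
Step 2. Integrate ∫(-y*exp(4*y)/8) dy by parts with u = y, dv = (-exp(4*y)/8) dy, so v = -exp(4*y)/32: now y**2*exp(4*y)/16 - y*exp(4*y)/32 + ∫(exp(4*y)/32) dy.
Step 3. Evaluate the standard form: now y**2*exp(4*y)/16 - y*exp(4*y)/32 + exp(4*y)/128.
Answer: y**2*exp(4*y)/16 - y*exp(4*y)/32 + exp(4*y)/128.


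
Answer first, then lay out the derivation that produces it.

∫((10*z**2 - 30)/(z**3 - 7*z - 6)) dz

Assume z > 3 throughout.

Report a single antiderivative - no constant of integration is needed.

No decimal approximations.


The answer is 3*log(z - 3) + 5*log(z + 1) + 2*log(z + 2).
Step 1. Decompose ∫((10*z**2 - 30)/(z**3 - 7*z - 6)) dz by partial fractions, (10*z**2 - 30)/(z**3 - 7*z - 6) = 2/(z + 2) + 5/(z + 1) + 3/(z - 3): now ∫(3/(z - 3)) dz + ∫(5/(z + 1)) dz + ∫(2/(z + 2)) dz.
Step 2. Evaluate the standard form [assuming z > 3]: now 3*log(z - 3) + ∫(5/(z + 1)) dz + ∫(2/(z + 2)) dz.
Step 3. Evaluate the standard form [assuming z > -1]: now 3*log(z - 3) + 5*log(z + 1) + ∫(2/(z + 2)) dz.
Step 4. Evaluate the standard form [assuming z > -2]: now 3*log(z - 3) + 5*log(z + 1) + 2*log(z + 2).
Answer: 3*log(z - 3) + 5*log(z + 1) + 2*log(z + 2).


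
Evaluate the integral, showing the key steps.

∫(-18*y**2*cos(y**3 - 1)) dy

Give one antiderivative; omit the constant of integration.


Step 1. Substitute u = y**3 - 1, turning ∫(-18*y**2*cos(y**3 - 1)) dy into ∫(-6*cos(u)) du: now ∫(-6*cos(u)) du.
Step 2. Evaluate the standard form: now -6*sin(u).
Step 3. Substitute back u = y**3 - 1: now -6*sin(y**3 - 1).
Answer: -6*sin(y**3 - 1).


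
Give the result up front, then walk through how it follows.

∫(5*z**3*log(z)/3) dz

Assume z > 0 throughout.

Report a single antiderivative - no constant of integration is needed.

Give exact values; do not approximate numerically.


The answer is 5*z**4*log(z)/12 - 5*z**4/48.
Step 1. Integrate ∫(5*z**3*log(z)/3) dz by parts with u = log(z), dv = (5*z**3/3) dz, so v = 5*z**4/12 [assuming z > 0]: now 5*z**4*log(z)/12 + ∫(-5*z**3/12) dz.
Step 2. Evaluate the standard form: now 5*z**4*log(z)/12 - 5*z**4/48.
Answer: 5*z**4*log(z)/12 - 5*z**4/48.


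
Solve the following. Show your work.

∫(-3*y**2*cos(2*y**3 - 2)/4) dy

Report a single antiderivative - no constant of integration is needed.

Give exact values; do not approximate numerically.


Step 1. Substitute u = y**3 - 1, turning ∫(-3*y**2*cos(2*y**3 - 2)/4) dy into ∫(-cos(2*u)/4) du: now ∫(-cos(2*u)/4) du.
Step 2. Evaluate the standard form: now -sin(2*u)/8.
Step 3. Substitute back u = y**3 - 1: now -sin(2*y**3 - 2)/8.
Answer: -sin(2*y**3 - 2)/8.


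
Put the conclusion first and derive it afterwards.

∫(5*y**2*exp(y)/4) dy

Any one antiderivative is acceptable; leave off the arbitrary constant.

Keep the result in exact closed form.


The answer is 5*y**2*exp(y)/4 - 5*y*exp(y)/2 + 5*exp(y)/2.
Step 1. Integrate ∫(5*y**2*exp(y)/4) dy by parts with u = y**2, dv = (5*exp(y)/4) dy, so v = 5*exp(y)/4: now 5*y**2*exp(y)/4 + ∫(-5*y*exp(y)/2) dy.
Step 2. Integrate ∫(-5*y*exp(y)/2) dy by parts with u = y, dv = (-5*exp(y)/2) dy, so v = -5*exp(y)/2: now 5*y**2*exp(y)/4 - 5*y*exp(y)/2 + ∫(5*exp(y)/2) dy.
Step 3. Evaluate the standard form: now 5*y**2*exp(y)/4 - 5*y*exp(y)/2 + 5*exp(y)/2.
Answer: 5*y**2*exp(y)/4 - 5*y*exp(y)/2 + 5*exp(y)/2.


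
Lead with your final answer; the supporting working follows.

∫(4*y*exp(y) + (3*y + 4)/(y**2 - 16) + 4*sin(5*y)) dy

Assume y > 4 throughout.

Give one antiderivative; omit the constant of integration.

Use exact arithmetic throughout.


The answer is 4*y*exp(y) - 4*exp(y) + 2*log(y - 4) + log(y + 4) - 4*cos(5*y)/5.
Step 1. Rewrite: now ∫(4*y*exp(y)) dy + ∫((3*y + 4)/(y**2 - 16)) dy + ∫(4*sin(5*y)) dy.
Step 2. Evaluate the standard form: now -4*cos(5*y)/5 + ∫(4*y*exp(y)) dy + ∫((3*y + 4)/(y**2 - 16)) dy.
Step 3. Integrate ∫(4*y*exp(y)) dy by parts with u = y, dv = (4*exp(y)) dy, so v = 4*exp(y): now 4*y*exp(y) - 4*cos(5*y)/5 + ∫((3*y + 4)/(y**2 - 16)) dy + ∫(-4*exp(y)) dy.
Step 4. Evaluate the standard form: now 4*y*exp(y) - 4*exp(y) - 4*cos(5*y)/5 + ∫((3*y + 4)/(y**2 - 16)) dy.
Step 5. Decompose ∫((3*y + 4)/(y**2 - 16)) dy by partial fractions, (3*y + 4)/(y**2 - 16) = 1/(y + 4) + 2/(y - 4): now 4*y*exp(y) - 4*exp(y) - 4*cos(5*y)/5 + ∫(2/(y - 4)) dy + ∫(1/(y + 4)) dy.
Step 6. Evaluate the standard form [assuming y > 4]: now 4*y*exp(y) - 4*exp(y) + 2*log(y - 4) - 4*cos(5*y)/5 + ∫(1/(y + 4)) dy.
Step 7. Evaluate the standard form [assuming y > -4]: now 4*y*exp(y) - 4*exp(y) + 2*log(y - 4) + log(y + 4) - 4*cos(5*y)/5.
Answer: 4*y*exp(y) - 4*exp(y) + 2*log(y - 4) + log(y + 4) - 4*cos(5*y)/5.
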